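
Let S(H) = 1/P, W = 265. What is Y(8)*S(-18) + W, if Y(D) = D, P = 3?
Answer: 803/3 ≈ 267.67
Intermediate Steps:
S(H) = ⅓ (S(H) = 1/3 = ⅓)
Y(8)*S(-18) + W = 8*(⅓) + 265 = 8/3 + 265 = 803/3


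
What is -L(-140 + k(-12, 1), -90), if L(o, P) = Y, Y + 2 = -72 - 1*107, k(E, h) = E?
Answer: 181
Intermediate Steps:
Y = -181 (Y = -2 + (-72 - 1*107) = -2 + (-72 - 107) = -2 - 179 = -181)
L(o, P) = -181
-L(-140 + k(-12, 1), -90) = -1*(-181) = 181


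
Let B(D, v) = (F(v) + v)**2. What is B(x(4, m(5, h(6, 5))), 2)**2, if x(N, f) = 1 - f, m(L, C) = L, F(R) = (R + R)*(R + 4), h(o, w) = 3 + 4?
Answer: 456976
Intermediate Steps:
h(o, w) = 7
F(R) = 2*R*(4 + R) (F(R) = (2*R)*(4 + R) = 2*R*(4 + R))
B(D, v) = (v + 2*v*(4 + v))**2 (B(D, v) = (2*v*(4 + v) + v)**2 = (v + 2*v*(4 + v))**2)
B(x(4, m(5, h(6, 5))), 2)**2 = (2**2*(9 + 2*2)**2)**2 = (4*(9 + 4)**2)**2 = (4*13**2)**2 = (4*169)**2 = 676**2 = 456976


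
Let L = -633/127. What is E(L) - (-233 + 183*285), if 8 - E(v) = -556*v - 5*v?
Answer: -6948191/127 ≈ -54710.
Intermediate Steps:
L = -633/127 (L = -633*1/127 = -633/127 ≈ -4.9843)
E(v) = 8 + 561*v (E(v) = 8 - (-556*v - 5*v) = 8 - (-561)*v = 8 + 561*v)
E(L) - (-233 + 183*285) = (8 + 561*(-633/127)) - (-233 + 183*285) = (8 - 355113/127) - (-233 + 52155) = -354097/127 - 1*51922 = -354097/127 - 51922 = -6948191/127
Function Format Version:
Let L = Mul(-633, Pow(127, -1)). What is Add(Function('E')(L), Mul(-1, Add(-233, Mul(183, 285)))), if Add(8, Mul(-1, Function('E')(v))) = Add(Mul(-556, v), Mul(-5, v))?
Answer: Rational(-6948191, 127) ≈ -54710.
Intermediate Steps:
L = Rational(-633, 127) (L = Mul(-633, Rational(1, 127)) = Rational(-633, 127) ≈ -4.9843)
Function('E')(v) = Add(8, Mul(561, v)) (Function('E')(v) = Add(8, Mul(-1, Add(Mul(-556, v), Mul(-5, v)))) = Add(8, Mul(-1, Mul(-561, v))) = Add(8, Mul(561, v)))
Add(Function('E')(L), Mul(-1, Add(-233, Mul(183, 285)))) = Add(Add(8, Mul(561, Rational(-633, 127))), Mul(-1, Add(-233, Mul(183, 285)))) = Add(Add(8, Rational(-355113, 127)), Mul(-1, Add(-233, 52155))) = Add(Rational(-354097, 127), Mul(-1, 51922)) = Add(Rational(-354097, 127), -51922) = Rational(-6948191, 127)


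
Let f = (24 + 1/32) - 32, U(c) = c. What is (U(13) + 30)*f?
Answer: -10965/32 ≈ -342.66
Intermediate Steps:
f = -255/32 (f = (24 + 1/32) - 32 = 769/32 - 32 = -255/32 ≈ -7.9688)
(U(13) + 30)*f = (13 + 30)*(-255/32) = 43*(-255/32) = -10965/32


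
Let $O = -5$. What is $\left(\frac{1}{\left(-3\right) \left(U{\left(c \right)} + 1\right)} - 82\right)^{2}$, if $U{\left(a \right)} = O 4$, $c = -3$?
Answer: $\frac{21836929}{3249} \approx 6721.1$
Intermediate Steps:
$U{\left(a \right)} = -20$ ($U{\left(a \right)} = \left(-5\right) 4 = -20$)
$\left(\frac{1}{\left(-3\right) \left(U{\left(c \right)} + 1\right)} - 82\right)^{2} = \left(\frac{1}{\left(-3\right) \left(-20 + 1\right)} - 82\right)^{2} = \left(\frac{1}{\left(-3\right) \left(-19\right)} - 82\right)^{2} = \left(\frac{1}{57} - 82\right)^{2} = \left(- \frac{4673}{57}\right)^{2} = \frac{21836929}{3249}$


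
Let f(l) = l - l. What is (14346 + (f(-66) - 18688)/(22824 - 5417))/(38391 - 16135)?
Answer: 124851067/193705096 ≈ 0.64454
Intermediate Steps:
f(l) = 0
(14346 + (f(-66) - 18688)/(22824 - 5417))/(38391 - 16135) = (14346 + (0 - 18688)/(22824 - 5417))/(38391 - 16135) = (14346 - 18688/17407)/22256 = (14346 - 18688*1/17407)*(1/22256) = (14346 - 18688/17407)*(1/22256) = (249702134/17407)*(1/22256) = 124851067/193705096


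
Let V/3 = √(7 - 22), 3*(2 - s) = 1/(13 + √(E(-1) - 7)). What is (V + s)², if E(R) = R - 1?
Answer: (1055 + 3*I + 1602*I*√15)²/285156 ≈ -131.23 + 45.932*I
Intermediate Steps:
E(R) = -1 + R
s = 2 - (13 - 3*I)/534 (s = 2 - 1/(3*(13 + √((-1 - 1) - 7))) = 2 - 1/(3*(13 + √(-2 - 7))) = 2 - 1/(3*(13 + √(-9))) = 2 - (13 - 3*I)/178/3 = 2 - (13 - 3*I)/534 ≈ 1.9757 + 0.005618*I)
V = 3*I*√15 (V = 3*√(7 - 22) = 3*√(-15) = 3*(I*√15) = 3*I*√15 ≈ 11.619*I)
(V + s)² = (3*I*√15 + (1055/534 + I/178))² = (1055/534 + I/178 + 3*I*√15)²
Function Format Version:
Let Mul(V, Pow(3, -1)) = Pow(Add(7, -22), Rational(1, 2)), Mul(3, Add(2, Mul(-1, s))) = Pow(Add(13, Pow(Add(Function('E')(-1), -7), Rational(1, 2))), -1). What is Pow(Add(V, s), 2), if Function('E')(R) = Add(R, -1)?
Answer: Mul(Rational(1, 285156), Pow(Add(1055, Mul(3, I), Mul(1602, I, Pow(15, Rational(1, 2)))), 2)) ≈ Add(-131.23, Mul(45.932, I))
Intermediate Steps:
Function('E')(R) = Add(-1, R)
s = Add(2, Mul(Rational(-1, 534), Add(13, Mul(-3, I)))) (s = Add(2, Mul(Rational(-1, 3), Pow(Add(13, Pow(Add(Add(-1, -1), -7), Rational(1, 2))), -1))) = Add(2, Mul(Rational(-1, 3), Pow(Add(13, Pow(Add(-2, -7), Rational(1, 2))), -1))) = Add(2, Mul(Rational(-1, 3), Pow(Add(13, Pow(-9, Rational(1, 2))), -1))) = Add(2, Mul(Rational(-1, 3), Pow(Add(13, Mul(3, I)), -1))) = Add(2, Mul(Rational(-1, 3), Mul(Rational(1, 178), Add(13, Mul(-3, I))))) = Add(2, Mul(Rational(-1, 534), Add(13, Mul(-3, I)))) ≈ Add(1.9757, Mul(0.0056180, I)))
V = Mul(3, I, Pow(15, Rational(1, 2))) (V = Mul(3, Pow(Add(7, -22), Rational(1, 2))) = Mul(3, Pow(-15, Rational(1, 2))) = Mul(3, Mul(I, Pow(15, Rational(1, 2)))) = Mul(3, I, Pow(15, Rational(1, 2))) ≈ Mul(11.619, I))
Pow(Add(V, s), 2) = Pow(Add(Mul(3, I, Pow(15, Rational(1, 2))), Add(Rational(1055, 534), Mul(Rational(1, 178), I))), 2) = Pow(Add(Rational(1055, 534), Mul(Rational(1, 178), I), Mul(3, I, Pow(15, Rational(1, 2)))), 2)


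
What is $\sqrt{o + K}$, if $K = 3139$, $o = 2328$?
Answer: $\sqrt{5467} \approx 73.939$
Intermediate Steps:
$\sqrt{o + K} = \sqrt{2328 + 3139} = \sqrt{5467}$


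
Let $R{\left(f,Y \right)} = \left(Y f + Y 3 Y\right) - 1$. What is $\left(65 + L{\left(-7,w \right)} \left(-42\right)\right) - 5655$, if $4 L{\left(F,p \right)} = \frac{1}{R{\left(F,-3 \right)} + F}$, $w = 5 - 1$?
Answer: $- \frac{447221}{80} \approx -5590.3$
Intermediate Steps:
$R{\left(f,Y \right)} = -1 + 3 Y^{2} + Y f$ ($R{\left(f,Y \right)} = \left(Y f + 3 Y Y\right) - 1 = \left(Y f + 3 Y^{2}\right) - 1 = \left(3 Y^{2} + Y f\right) - 1 = -1 + 3 Y^{2} + Y f$)
$w = 4$ ($w = 5 - 1 = 4$)
$L{\left(F,p \right)} = \frac{1}{4 \left(26 - 2 F\right)}$ ($L{\left(F,p \right)} = \frac{1}{4 \left(\left(-1 + 3 \left(-3\right)^{2} - 3 F\right) + F\right)} = \frac{1}{4 \left(\left(-1 + 3 \cdot 9 - 3 F\right) + F\right)} = \frac{1}{4 \left(\left(-1 + 27 - 3 F\right) + F\right)} = \frac{1}{4 \left(\left(26 - 3 F\right) + F\right)} = \frac{1}{4 \left(26 - 2 F\right)}$)
$\left(65 + L{\left(-7,w \right)} \left(-42\right)\right) - 5655 = \left(65 + - \frac{1}{-104 + 8 \left(-7\right)} \left(-42\right)\right) - 5655 = \left(65 + - \frac{1}{-104 - 56} \left(-42\right)\right) - 5655 = \left(65 + - \frac{1}{-160} \left(-42\right)\right) - 5655 = \left(65 + \left(-1\right) \left(- \frac{1}{160}\right) \left(-42\right)\right) - 5655 = \left(65 + \frac{1}{160} \left(-42\right)\right) - 5655 = \left(65 - \frac{21}{80}\right) - 5655 = \frac{5179}{80} - 5655 = - \frac{447221}{80}$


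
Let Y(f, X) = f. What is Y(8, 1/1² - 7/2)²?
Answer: 64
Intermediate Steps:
Y(8, 1/1² - 7/2)² = 8² = 64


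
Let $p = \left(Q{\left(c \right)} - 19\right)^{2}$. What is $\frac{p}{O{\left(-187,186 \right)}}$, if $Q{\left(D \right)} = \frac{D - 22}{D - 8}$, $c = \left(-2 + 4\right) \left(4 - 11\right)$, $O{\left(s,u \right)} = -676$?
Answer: $- \frac{36481}{81796} \approx -0.446$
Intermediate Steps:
$c = -14$ ($c = 2 \left(-7\right) = -14$)
$Q{\left(D \right)} = \frac{-22 + D}{-8 + D}$
$p = \frac{36481}{121}$ ($p = \left(\frac{-22 - 14}{-8 - 14} - 19\right)^{2} = \left(\frac{1}{-22} \left(-36\right) - 19\right)^{2} = \left(\left(- \frac{1}{22}\right) \left(-36\right) - 19\right)^{2} = \left(\frac{18}{11} - 19\right)^{2} = \left(- \frac{191}{11}\right)^{2} = \frac{36481}{121} \approx 301.5$)
$\frac{p}{O{\left(-187,186 \right)}} = \frac{36481}{121 \left(-676\right)} = \frac{36481}{121} \left(- \frac{1}{676}\right) = - \frac{36481}{81796}$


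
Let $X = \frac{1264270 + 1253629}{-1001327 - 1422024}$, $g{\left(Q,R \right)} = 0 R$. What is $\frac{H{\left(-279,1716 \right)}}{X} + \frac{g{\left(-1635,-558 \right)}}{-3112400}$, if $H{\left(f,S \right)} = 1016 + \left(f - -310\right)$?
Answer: $- \frac{2537248497}{2517899} \approx -1007.7$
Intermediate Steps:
$g{\left(Q,R \right)} = 0$
$H{\left(f,S \right)} = 1326 + f$ ($H{\left(f,S \right)} = 1016 + \left(f + 310\right) = 1016 + \left(310 + f\right) = 1326 + f$)
$X = - \frac{2517899}{2423351}$ ($X = \frac{2517899}{-2423351} = 2517899 \left(- \frac{1}{2423351}\right) = - \frac{2517899}{2423351} \approx -1.039$)
$\frac{H{\left(-279,1716 \right)}}{X} + \frac{g{\left(-1635,-558 \right)}}{-3112400} = \frac{1326 - 279}{- \frac{2517899}{2423351}} + \frac{0}{-3112400} = 1047 \left(- \frac{2423351}{2517899}\right) + 0 \left(- \frac{1}{3112400}\right) = - \frac{2537248497}{2517899} + 0 = - \frac{2537248497}{2517899}$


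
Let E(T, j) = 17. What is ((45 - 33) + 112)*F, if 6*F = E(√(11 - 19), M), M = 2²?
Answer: 1054/3 ≈ 351.33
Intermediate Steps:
M = 4
F = 17/6 (F = (⅙)*17 = 17/6 ≈ 2.8333)
((45 - 33) + 112)*F = ((45 - 33) + 112)*(17/6) = (12 + 112)*(17/6) = 124*(17/6) = 1054/3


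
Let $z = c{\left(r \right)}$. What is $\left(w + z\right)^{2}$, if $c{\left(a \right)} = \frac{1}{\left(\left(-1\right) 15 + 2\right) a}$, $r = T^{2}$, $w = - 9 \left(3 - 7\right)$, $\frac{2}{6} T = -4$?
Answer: $\frac{4541546881}{3504384} \approx 1296.0$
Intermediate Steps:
$T = -12$ ($T = 3 \left(-4\right) = -12$)
$w = 36$ ($w = \left(-9\right) \left(-4\right) = 36$)
$r = 144$ ($r = \left(-12\right)^{2} = 144$)
$c{\left(a \right)} = - \frac{1}{13 a}$ ($c{\left(a \right)} = \frac{1}{\left(-15 + 2\right) a} = \frac{1}{\left(-13\right) a} = - \frac{1}{13 a}$)
$z = - \frac{1}{1872}$ ($z = - \frac{1}{13 \cdot 144} = \left(- \frac{1}{13}\right) \frac{1}{144} = - \frac{1}{1872} \approx -0.00053419$)
$\left(w + z\right)^{2} = \left(36 - \frac{1}{1872}\right)^{2} = \left(\frac{67391}{1872}\right)^{2} = \frac{4541546881}{3504384}$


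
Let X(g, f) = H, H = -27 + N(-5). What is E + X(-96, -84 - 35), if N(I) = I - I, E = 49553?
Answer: 49526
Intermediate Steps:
N(I) = 0
H = -27 (H = -27 + 0 = -27)
X(g, f) = -27
E + X(-96, -84 - 35) = 49553 - 27 = 49526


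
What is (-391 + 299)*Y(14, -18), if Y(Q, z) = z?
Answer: 1656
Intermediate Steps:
(-391 + 299)*Y(14, -18) = (-391 + 299)*(-18) = -92*(-18) = 1656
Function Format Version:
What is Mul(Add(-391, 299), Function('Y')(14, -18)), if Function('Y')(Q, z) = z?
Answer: 1656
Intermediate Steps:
Mul(Add(-391, 299), Function('Y')(14, -18)) = Mul(Add(-391, 299), -18) = Mul(-92, -18) = 1656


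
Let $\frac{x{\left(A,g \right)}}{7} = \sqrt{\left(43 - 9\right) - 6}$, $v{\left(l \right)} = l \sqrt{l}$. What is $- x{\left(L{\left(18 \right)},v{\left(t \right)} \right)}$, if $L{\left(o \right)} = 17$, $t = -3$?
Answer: $- 14 \sqrt{7} \approx -37.041$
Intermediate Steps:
$v{\left(l \right)} = l^{\frac{3}{2}}$
$x{\left(A,g \right)} = 14 \sqrt{7}$ ($x{\left(A,g \right)} = 7 \sqrt{\left(43 - 9\right) - 6} = 7 \sqrt{34 - 6} = 7 \sqrt{28} = 7 \cdot 2 \sqrt{7} = 14 \sqrt{7}$)
$- x{\left(L{\left(18 \right)},v{\left(t \right)} \right)} = - 14 \sqrt{7}$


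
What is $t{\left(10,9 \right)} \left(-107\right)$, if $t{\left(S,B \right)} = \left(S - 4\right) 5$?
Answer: $-3210$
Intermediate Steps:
$t{\left(S,B \right)} = -20 + 5 S$ ($t{\left(S,B \right)} = \left(-4 + S\right) 5 = -20 + 5 S$)
$t{\left(10,9 \right)} \left(-107\right) = \left(-20 + 5 \cdot 10\right) \left(-107\right) = \left(-20 + 50\right) \left(-107\right) = 30 \left(-107\right) = -3210$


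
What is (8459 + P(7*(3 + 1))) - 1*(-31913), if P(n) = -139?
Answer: 40233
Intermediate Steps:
(8459 + P(7*(3 + 1))) - 1*(-31913) = (8459 - 139) - 1*(-31913) = 8320 + 31913 = 40233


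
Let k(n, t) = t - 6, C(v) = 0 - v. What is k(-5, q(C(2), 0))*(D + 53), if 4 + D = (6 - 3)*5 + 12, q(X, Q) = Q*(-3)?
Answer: -456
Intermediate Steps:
C(v) = -v
q(X, Q) = -3*Q
k(n, t) = -6 + t
D = 23 (D = -4 + ((6 - 3)*5 + 12) = -4 + (3*5 + 12) = -4 + (15 + 12) = -4 + 27 = 23)
k(-5, q(C(2), 0))*(D + 53) = (-6 - 3*0)*(23 + 53) = (-6 + 0)*76 = -6*76 = -456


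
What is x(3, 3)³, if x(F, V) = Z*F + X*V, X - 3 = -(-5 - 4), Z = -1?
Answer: 35937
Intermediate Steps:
X = 12 (X = 3 - (-5 - 4) = 3 - 1*(-9) = 3 + 9 = 12)
x(F, V) = -F + 12*V
x(3, 3)³ = (-1*3 + 12*3)³ = (-3 + 36)³ = 33³ = 35937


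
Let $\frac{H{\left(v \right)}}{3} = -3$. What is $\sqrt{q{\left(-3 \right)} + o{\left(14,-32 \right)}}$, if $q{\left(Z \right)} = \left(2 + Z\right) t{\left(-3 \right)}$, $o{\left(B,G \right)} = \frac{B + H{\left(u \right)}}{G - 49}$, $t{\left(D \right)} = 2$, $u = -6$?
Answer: $\frac{i \sqrt{167}}{9} \approx 1.4359 i$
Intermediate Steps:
$H{\left(v \right)} = -9$ ($H{\left(v \right)} = 3 \left(-3\right) = -9$)
$o{\left(B,G \right)} = \frac{-9 + B}{-49 + G}$ ($o{\left(B,G \right)} = \frac{B - 9}{G - 49} = \frac{-9 + B}{-49 + G}$)
$q{\left(Z \right)} = 4 + 2 Z$ ($q{\left(Z \right)} = \left(2 + Z\right) 2 = 4 + 2 Z$)
$\sqrt{q{\left(-3 \right)} + o{\left(14,-32 \right)}} = \sqrt{\left(4 + 2 \left(-3\right)\right) + \frac{-9 + 14}{-49 - 32}} = \sqrt{\left(4 - 6\right) + \frac{1}{-81} \cdot 5} = \sqrt{-2 - \frac{5}{81}} = \sqrt{- \frac{167}{81}} = \frac{i \sqrt{167}}{9}$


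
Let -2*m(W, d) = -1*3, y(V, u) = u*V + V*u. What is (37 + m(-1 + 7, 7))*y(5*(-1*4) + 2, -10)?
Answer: 13860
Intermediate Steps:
y(V, u) = 2*V*u (y(V, u) = V*u + V*u = 2*V*u)
m(W, d) = 3/2 (m(W, d) = -(-1)*3/2 = -½*(-3) = 3/2)
(37 + m(-1 + 7, 7))*y(5*(-1*4) + 2, -10) = (37 + 3/2)*(2*(5*(-1*4) + 2)*(-10)) = 77*(2*(5*(-4) + 2)*(-10))/2 = 77*(2*(-20 + 2)*(-10))/2 = 77*(2*(-18)*(-10))/2 = (77/2)*360 = 13860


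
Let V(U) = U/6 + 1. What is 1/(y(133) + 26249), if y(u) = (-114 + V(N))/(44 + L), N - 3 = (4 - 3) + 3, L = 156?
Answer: 1200/31498129 ≈ 3.8097e-5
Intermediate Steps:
N = 7 (N = 3 + ((4 - 3) + 3) = 3 + (1 + 3) = 3 + 4 = 7)
V(U) = 1 + U/6 (V(U) = U*(⅙) + 1 = U/6 + 1 = 1 + U/6)
y(u) = -671/1200 (y(u) = (-114 + (1 + (⅙)*7))/(44 + 156) = (-114 + (1 + 7/6))/200 = (-114 + 13/6)*(1/200) = -671/6*1/200 = -671/1200)
1/(y(133) + 26249) = 1/(-671/1200 + 26249) = 1/(31498129/1200) = 1200/31498129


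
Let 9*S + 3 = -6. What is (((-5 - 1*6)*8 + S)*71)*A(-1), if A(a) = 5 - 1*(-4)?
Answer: -56871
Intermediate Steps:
S = -1 (S = -⅓ + (⅑)*(-6) = -⅓ - ⅔ = -1)
A(a) = 9 (A(a) = 5 + 4 = 9)
(((-5 - 1*6)*8 + S)*71)*A(-1) = (((-5 - 1*6)*8 - 1)*71)*9 = (((-5 - 6)*8 - 1)*71)*9 = ((-11*8 - 1)*71)*9 = ((-88 - 1)*71)*9 = -89*71*9 = -6319*9 = -56871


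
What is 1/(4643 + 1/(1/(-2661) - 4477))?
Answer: 11913298/55313439953 ≈ 0.00021538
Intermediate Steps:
1/(4643 + 1/(1/(-2661) - 4477)) = 1/(4643 + 1/(-1/2661 - 4477)) = 1/(4643 + 1/(-11913298/2661)) = 1/(4643 - 2661/11913298) = 1/(55313439953/11913298) = 11913298/55313439953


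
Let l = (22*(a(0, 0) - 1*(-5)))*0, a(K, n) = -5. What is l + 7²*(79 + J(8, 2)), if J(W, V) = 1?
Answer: 3920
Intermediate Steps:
l = 0 (l = (22*(-5 - 1*(-5)))*0 = (22*(-5 + 5))*0 = (22*0)*0 = 0*0 = 0)
l + 7²*(79 + J(8, 2)) = 0 + 7²*(79 + 1) = 0 + 49*80 = 0 + 3920 = 3920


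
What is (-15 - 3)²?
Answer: 324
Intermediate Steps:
(-15 - 3)² = (-18)² = 324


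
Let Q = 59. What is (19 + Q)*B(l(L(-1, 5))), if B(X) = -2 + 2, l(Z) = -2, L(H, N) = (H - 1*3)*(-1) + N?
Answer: 0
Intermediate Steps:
L(H, N) = 3 + N - H (L(H, N) = (H - 3)*(-1) + N = (-3 + H)*(-1) + N = (3 - H) + N = 3 + N - H)
B(X) = 0
(19 + Q)*B(l(L(-1, 5))) = (19 + 59)*0 = 78*0 = 0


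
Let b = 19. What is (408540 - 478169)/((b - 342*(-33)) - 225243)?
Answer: 69629/213938 ≈ 0.32546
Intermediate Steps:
(408540 - 478169)/((b - 342*(-33)) - 225243) = (408540 - 478169)/((19 - 342*(-33)) - 225243) = -69629/((19 + 11286) - 225243) = -69629/(11305 - 225243) = -69629/(-213938) = -69629*(-1/213938) = 69629/213938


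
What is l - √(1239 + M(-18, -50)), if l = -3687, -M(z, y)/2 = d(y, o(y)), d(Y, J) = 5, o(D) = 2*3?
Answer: -3687 - √1229 ≈ -3722.1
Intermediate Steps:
o(D) = 6
M(z, y) = -10 (M(z, y) = -2*5 = -10)
l - √(1239 + M(-18, -50)) = -3687 - √(1239 - 10) = -3687 - √1229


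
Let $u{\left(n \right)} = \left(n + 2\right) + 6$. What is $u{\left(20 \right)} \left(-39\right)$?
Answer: $-1092$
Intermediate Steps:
$u{\left(n \right)} = 8 + n$ ($u{\left(n \right)} = \left(2 + n\right) + 6 = 8 + n$)
$u{\left(20 \right)} \left(-39\right) = \left(8 + 20\right) \left(-39\right) = 28 \left(-39\right) = -1092$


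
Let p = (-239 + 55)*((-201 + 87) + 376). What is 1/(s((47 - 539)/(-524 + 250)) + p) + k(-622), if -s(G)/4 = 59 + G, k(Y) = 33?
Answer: 219047659/6637812 ≈ 33.000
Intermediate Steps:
s(G) = -236 - 4*G (s(G) = -4*(59 + G) = -236 - 4*G)
p = -48208 (p = -184*(-114 + 376) = -184*262 = -48208)
1/(s((47 - 539)/(-524 + 250)) + p) + k(-622) = 1/((-236 - 4*(47 - 539)/(-524 + 250)) - 48208) + 33 = 1/((-236 - (-1968)/(-274)) - 48208) + 33 = 1/((-236 - (-1968)*(-1)/274) - 48208) + 33 = 1/((-236 - 4*246/137) - 48208) + 33 = 1/((-236 - 984/137) - 48208) + 33 = 1/(-33316/137 - 48208) + 33 = 1/(-6637812/137) + 33 = -137/6637812 + 33 = 219047659/6637812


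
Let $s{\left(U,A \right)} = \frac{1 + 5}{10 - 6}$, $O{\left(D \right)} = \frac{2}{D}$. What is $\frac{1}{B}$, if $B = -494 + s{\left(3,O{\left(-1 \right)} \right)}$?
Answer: $- \frac{2}{985} \approx -0.0020305$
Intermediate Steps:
$s{\left(U,A \right)} = \frac{3}{2}$ ($s{\left(U,A \right)} = \frac{6}{4} = 6 \cdot \frac{1}{4} = \frac{3}{2}$)
$B = - \frac{985}{2}$ ($B = -494 + \frac{3}{2} = - \frac{985}{2} \approx -492.5$)
$\frac{1}{B} = \frac{1}{- \frac{985}{2}} = - \frac{2}{985}$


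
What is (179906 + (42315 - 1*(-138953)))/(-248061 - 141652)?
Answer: -361174/389713 ≈ -0.92677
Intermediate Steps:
(179906 + (42315 - 1*(-138953)))/(-248061 - 141652) = (179906 + (42315 + 138953))/(-389713) = (179906 + 181268)*(-1/389713) = 361174*(-1/389713) = -361174/389713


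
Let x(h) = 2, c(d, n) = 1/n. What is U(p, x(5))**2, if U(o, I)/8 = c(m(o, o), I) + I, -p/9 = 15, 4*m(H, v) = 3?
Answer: 400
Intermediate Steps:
m(H, v) = 3/4 (m(H, v) = (1/4)*3 = 3/4)
p = -135 (p = -9*15 = -135)
U(o, I) = 8*I + 8/I (U(o, I) = 8*(1/I + I) = 8*(I + 1/I) = 8*I + 8/I)
U(p, x(5))**2 = (8*2 + 8/2)**2 = (16 + 8*(1/2))**2 = (16 + 4)**2 = 20**2 = 400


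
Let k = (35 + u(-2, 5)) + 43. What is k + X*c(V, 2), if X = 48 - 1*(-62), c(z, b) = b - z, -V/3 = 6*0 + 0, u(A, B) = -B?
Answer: 293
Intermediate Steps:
V = 0 (V = -3*(6*0 + 0) = -3*(0 + 0) = -3*0 = 0)
X = 110 (X = 48 + 62 = 110)
k = 73 (k = (35 - 1*5) + 43 = (35 - 5) + 43 = 30 + 43 = 73)
k + X*c(V, 2) = 73 + 110*(2 - 1*0) = 73 + 110*(2 + 0) = 73 + 110*2 = 73 + 220 = 293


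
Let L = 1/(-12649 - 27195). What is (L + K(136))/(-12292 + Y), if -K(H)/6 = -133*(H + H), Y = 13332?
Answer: 8648379263/41437760 ≈ 208.71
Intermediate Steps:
K(H) = 1596*H (K(H) = -(-798)*(H + H) = -(-798)*2*H = -(-1596)*H = 1596*H)
L = -1/39844 (L = 1/(-39844) = -1/39844 ≈ -2.5098e-5)
(L + K(136))/(-12292 + Y) = (-1/39844 + 1596*136)/(-12292 + 13332) = (-1/39844 + 217056)/1040 = (8648379263/39844)*(1/1040) = 8648379263/41437760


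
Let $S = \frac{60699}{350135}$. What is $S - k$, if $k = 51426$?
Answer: $- \frac{18005981811}{350135} \approx -51426.0$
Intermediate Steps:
$S = \frac{60699}{350135}$ ($S = 60699 \cdot \frac{1}{350135} = \frac{60699}{350135} \approx 0.17336$)
$S - k = \frac{60699}{350135} - 51426 = - \frac{18005981811}{350135}$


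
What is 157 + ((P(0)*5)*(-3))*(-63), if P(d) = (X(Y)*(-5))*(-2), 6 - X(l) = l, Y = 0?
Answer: 56857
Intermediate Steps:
X(l) = 6 - l
P(d) = 60 (P(d) = ((6 - 1*0)*(-5))*(-2) = ((6 + 0)*(-5))*(-2) = (6*(-5))*(-2) = -30*(-2) = 60)
157 + ((P(0)*5)*(-3))*(-63) = 157 + ((60*5)*(-3))*(-63) = 157 + (300*(-3))*(-63) = 157 - 900*(-63) = 157 + 56700 = 56857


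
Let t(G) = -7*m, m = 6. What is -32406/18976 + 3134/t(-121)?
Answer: -15207959/199248 ≈ -76.327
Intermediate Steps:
t(G) = -42 (t(G) = -7*6 = -42)
-32406/18976 + 3134/t(-121) = -32406/18976 + 3134/(-42) = -32406*1/18976 + 3134*(-1/42) = -16203/9488 - 1567/21 = -15207959/199248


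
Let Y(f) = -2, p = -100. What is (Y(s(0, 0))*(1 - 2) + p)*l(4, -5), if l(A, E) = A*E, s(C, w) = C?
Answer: 1960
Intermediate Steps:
(Y(s(0, 0))*(1 - 2) + p)*l(4, -5) = (-2*(1 - 2) - 100)*(4*(-5)) = (-2*(-1) - 100)*(-20) = (2 - 100)*(-20) = -98*(-20) = 1960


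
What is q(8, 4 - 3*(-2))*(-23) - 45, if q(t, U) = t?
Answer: -229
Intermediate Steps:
q(8, 4 - 3*(-2))*(-23) - 45 = 8*(-23) - 45 = -184 - 45 = -229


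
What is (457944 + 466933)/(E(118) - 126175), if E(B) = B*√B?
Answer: -116696355475/15918487593 - 109135486*√118/15918487593 ≈ -7.4053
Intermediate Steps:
E(B) = B^(3/2)
(457944 + 466933)/(E(118) - 126175) = (457944 + 466933)/(118^(3/2) - 126175) = 924877/(118*√118 - 126175) = 924877/(-126175 + 118*√118)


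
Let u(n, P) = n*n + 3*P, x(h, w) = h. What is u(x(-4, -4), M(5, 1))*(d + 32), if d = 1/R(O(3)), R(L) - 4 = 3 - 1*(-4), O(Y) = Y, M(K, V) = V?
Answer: 6707/11 ≈ 609.73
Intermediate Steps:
R(L) = 11 (R(L) = 4 + (3 - 1*(-4)) = 4 + (3 + 4) = 4 + 7 = 11)
u(n, P) = n² + 3*P
d = 1/11 ≈ 0.090909
u(x(-4, -4), M(5, 1))*(d + 32) = ((-4)² + 3*1)*(1/11 + 32) = (16 + 3)*(353/11) = 19*(353/11) = 6707/11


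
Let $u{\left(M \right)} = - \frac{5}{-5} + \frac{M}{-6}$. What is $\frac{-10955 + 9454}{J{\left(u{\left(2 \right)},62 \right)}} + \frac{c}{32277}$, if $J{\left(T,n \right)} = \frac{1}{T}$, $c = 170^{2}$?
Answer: $- \frac{32269618}{32277} \approx -999.77$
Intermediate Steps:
$u{\left(M \right)} = 1 - \frac{M}{6}$ ($u{\left(M \right)} = \left(-5\right) \left(- \frac{1}{5}\right) + M \left(- \frac{1}{6}\right) = 1 - \frac{M}{6}$)
$c = 28900$
$\frac{-10955 + 9454}{J{\left(u{\left(2 \right)},62 \right)}} + \frac{c}{32277} = \frac{-10955 + 9454}{\frac{1}{1 - \frac{1}{3}}} + \frac{28900}{32277} = - \frac{1501}{\frac{1}{1 - \frac{1}{3}}} + 28900 \cdot \frac{1}{32277} = - \frac{1501}{\frac{1}{\frac{2}{3}}} + \frac{28900}{32277} = - \frac{1501}{\frac{3}{2}} + \frac{28900}{32277} = \left(-1501\right) \frac{2}{3} + \frac{28900}{32277} = - \frac{3002}{3} + \frac{28900}{32277} = - \frac{32269618}{32277}$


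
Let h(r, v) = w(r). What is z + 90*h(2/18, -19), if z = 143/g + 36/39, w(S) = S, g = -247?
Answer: 2555/247 ≈ 10.344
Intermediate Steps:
h(r, v) = r
z = 85/247 (z = 143/(-247) + 36/39 = 143*(-1/247) + 36*(1/39) = -11/19 + 12/13 = 85/247 ≈ 0.34413)
z + 90*h(2/18, -19) = 85/247 + 90*(2/18) = 85/247 + 90*(2*(1/18)) = 85/247 + 90*(1/9) = 85/247 + 10 = 2555/247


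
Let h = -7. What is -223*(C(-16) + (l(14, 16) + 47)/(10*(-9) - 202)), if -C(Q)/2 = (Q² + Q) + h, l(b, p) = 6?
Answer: 30355875/292 ≈ 1.0396e+5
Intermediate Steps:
C(Q) = 14 - 2*Q - 2*Q² (C(Q) = -2*((Q² + Q) - 7) = -2*((Q + Q²) - 7) = -2*(-7 + Q + Q²) = 14 - 2*Q - 2*Q²)
-223*(C(-16) + (l(14, 16) + 47)/(10*(-9) - 202)) = -223*((14 - 2*(-16) - 2*(-16)²) + (6 + 47)/(10*(-9) - 202)) = -223*((14 + 32 - 2*256) + 53/(-90 - 202)) = -223*((14 + 32 - 512) + 53/(-292)) = -223*(-466 + 53*(-1/292)) = -223*(-466 - 53/292) = -223*(-136125/292) = 30355875/292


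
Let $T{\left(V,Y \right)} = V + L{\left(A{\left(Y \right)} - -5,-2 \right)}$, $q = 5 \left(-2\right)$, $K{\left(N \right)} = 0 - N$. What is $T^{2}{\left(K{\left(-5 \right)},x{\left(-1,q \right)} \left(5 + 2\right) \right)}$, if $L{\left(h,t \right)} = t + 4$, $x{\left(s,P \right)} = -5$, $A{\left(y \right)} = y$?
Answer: $49$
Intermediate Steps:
$K{\left(N \right)} = - N$
$q = -10$
$L{\left(h,t \right)} = 4 + t$
$T{\left(V,Y \right)} = 2 + V$ ($T{\left(V,Y \right)} = V + \left(4 - 2\right) = V + 2 = 2 + V$)
$T^{2}{\left(K{\left(-5 \right)},x{\left(-1,q \right)} \left(5 + 2\right) \right)} = \left(2 - -5\right)^{2} = \left(2 + 5\right)^{2} = 7^{2} = 49$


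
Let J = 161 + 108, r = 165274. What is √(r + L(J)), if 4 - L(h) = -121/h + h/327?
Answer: 4*√79927117704435/87963 ≈ 406.54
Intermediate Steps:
J = 269
L(h) = 4 + 121/h - h/327 (L(h) = 4 - (-121/h + h/327) = 4 + (121/h - h/327) = 4 + 121/h - h/327)
√(r + L(J)) = √(165274 + (4 + 121/269 - 1/327*269)) = √(165274 + (4 + 121*(1/269) - 269/327)) = √(165274 + (4 + 121/269 - 269/327)) = √(165274 + 319058/87963) = √(14538315920/87963) = 4*√79927117704435/87963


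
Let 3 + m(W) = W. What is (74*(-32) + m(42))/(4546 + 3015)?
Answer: -2329/7561 ≈ -0.30803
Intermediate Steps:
m(W) = -3 + W
(74*(-32) + m(42))/(4546 + 3015) = (74*(-32) + (-3 + 42))/(4546 + 3015) = (-2368 + 39)/7561 = -2329*1/7561 = -2329/7561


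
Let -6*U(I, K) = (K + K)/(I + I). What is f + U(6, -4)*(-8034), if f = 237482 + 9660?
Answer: 738748/3 ≈ 2.4625e+5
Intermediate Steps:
f = 247142
U(I, K) = -K/(6*I) (U(I, K) = -(K + K)/(6*(I + I)) = -2*K/(6*(2*I)) = -2*K*1/(2*I)/6 = -K/(6*I))
f + U(6, -4)*(-8034) = 247142 - ⅙*(-4)/6*(-8034) = 247142 - ⅙*(-4)*⅙*(-8034) = 247142 + (⅑)*(-8034) = 247142 - 2678/3 = 738748/3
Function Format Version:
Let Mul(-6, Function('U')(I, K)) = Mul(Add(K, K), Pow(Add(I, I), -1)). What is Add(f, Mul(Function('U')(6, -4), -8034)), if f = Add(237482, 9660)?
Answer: Rational(738748, 3) ≈ 2.4625e+5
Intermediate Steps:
f = 247142
Function('U')(I, K) = Mul(Rational(-1, 6), K, Pow(I, -1)) (Function('U')(I, K) = Mul(Rational(-1, 6), Mul(Add(K, K), Pow(Add(I, I), -1))) = Mul(Rational(-1, 6), Mul(Mul(2, K), Pow(Mul(2, I), -1))) = Mul(Rational(-1, 6), Mul(Mul(2, K), Mul(Rational(1, 2), Pow(I, -1)))) = Mul(Rational(-1, 6), Mul(K, Pow(I, -1))) = Mul(Rational(-1, 6), K, Pow(I, -1)))
Add(f, Mul(Function('U')(6, -4), -8034)) = Add(247142, Mul(Mul(Rational(-1, 6), -4, Pow(6, -1)), -8034)) = Add(247142, Mul(Mul(Rational(-1, 6), -4, Rational(1, 6)), -8034)) = Add(247142, Mul(Rational(1, 9), -8034)) = Add(247142, Rational(-2678, 3)) = Rational(738748, 3)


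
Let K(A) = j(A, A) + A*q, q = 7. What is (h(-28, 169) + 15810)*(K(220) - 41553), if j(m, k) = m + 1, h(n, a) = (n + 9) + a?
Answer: -635080320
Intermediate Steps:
h(n, a) = 9 + a + n (h(n, a) = (9 + n) + a = 9 + a + n)
j(m, k) = 1 + m
K(A) = 1 + 8*A (K(A) = (1 + A) + A*7 = (1 + A) + 7*A = 1 + 8*A)
(h(-28, 169) + 15810)*(K(220) - 41553) = ((9 + 169 - 28) + 15810)*((1 + 8*220) - 41553) = (150 + 15810)*((1 + 1760) - 41553) = 15960*(1761 - 41553) = 15960*(-39792) = -635080320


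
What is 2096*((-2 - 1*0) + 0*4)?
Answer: -4192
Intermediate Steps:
2096*((-2 - 1*0) + 0*4) = 2096*((-2 + 0) + 0) = 2096*(-2 + 0) = 2096*(-2) = -4192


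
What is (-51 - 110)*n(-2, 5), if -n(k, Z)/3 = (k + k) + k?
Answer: -2898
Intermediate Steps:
n(k, Z) = -9*k (n(k, Z) = -3*((k + k) + k) = -3*(2*k + k) = -9*k)
(-51 - 110)*n(-2, 5) = (-51 - 110)*(-9*(-2)) = -161*18 = -2898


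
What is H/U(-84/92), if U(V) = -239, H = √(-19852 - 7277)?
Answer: -I*√27129/239 ≈ -0.68916*I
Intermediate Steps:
H = I*√27129 (H = √(-27129) = I*√27129 ≈ 164.71*I)
H/U(-84/92) = (I*√27129)/(-239) = (I*√27129)*(-1/239) = -I*√27129/239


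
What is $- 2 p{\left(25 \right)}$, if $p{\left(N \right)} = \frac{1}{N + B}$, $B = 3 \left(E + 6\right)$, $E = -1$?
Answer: $- \frac{1}{20} \approx -0.05$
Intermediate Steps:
$B = 15$ ($B = 3 \left(-1 + 6\right) = 3 \cdot 5 = 15$)
$p{\left(N \right)} = \frac{1}{15 + N}$ ($p{\left(N \right)} = \frac{1}{N + 15} = \frac{1}{15 + N}$)
$- 2 p{\left(25 \right)} = - \frac{2}{15 + 25} = - \frac{2}{40} = \left(-2\right) \frac{1}{40} = - \frac{1}{20}$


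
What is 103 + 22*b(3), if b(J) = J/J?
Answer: 125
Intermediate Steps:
b(J) = 1
103 + 22*b(3) = 103 + 22*1 = 103 + 22 = 125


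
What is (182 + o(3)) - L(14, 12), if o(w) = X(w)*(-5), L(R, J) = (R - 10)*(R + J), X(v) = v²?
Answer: 33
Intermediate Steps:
L(R, J) = (-10 + R)*(J + R)
o(w) = -5*w² (o(w) = w²*(-5) = -5*w²)
(182 + o(3)) - L(14, 12) = (182 - 5*3²) - (14² - 10*12 - 10*14 + 12*14) = (182 - 5*9) - (196 - 120 - 140 + 168) = (182 - 45) - 1*104 = 137 - 104 = 33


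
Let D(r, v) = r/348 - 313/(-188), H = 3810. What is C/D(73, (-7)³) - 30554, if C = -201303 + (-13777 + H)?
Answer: -2196189434/15331 ≈ -1.4325e+5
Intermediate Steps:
D(r, v) = 313/188 + r/348 (D(r, v) = r*(1/348) - 313*(-1/188) = r/348 + 313/188 = 313/188 + r/348)
C = -211270 (C = -201303 + (-13777 + 3810) = -201303 - 9967 = -211270)
C/D(73, (-7)³) - 30554 = -211270/(313/188 + (1/348)*73) - 30554 = -211270/(313/188 + 73/348) - 30554 = -211270/15331/8178 - 30554 = -211270*8178/15331 - 30554 = -1727766060/15331 - 30554 = -2196189434/15331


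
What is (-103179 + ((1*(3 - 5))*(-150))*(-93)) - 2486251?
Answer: -2617330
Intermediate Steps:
(-103179 + ((1*(3 - 5))*(-150))*(-93)) - 2486251 = (-103179 + ((1*(-2))*(-150))*(-93)) - 2486251 = (-103179 - 2*(-150)*(-93)) - 2486251 = (-103179 + 300*(-93)) - 2486251 = (-103179 - 27900) - 2486251 = -131079 - 2486251 = -2617330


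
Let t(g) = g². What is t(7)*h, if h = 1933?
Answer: 94717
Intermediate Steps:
t(7)*h = 7²*1933 = 49*1933 = 94717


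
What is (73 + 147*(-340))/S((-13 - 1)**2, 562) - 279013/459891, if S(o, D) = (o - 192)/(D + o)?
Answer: -8698725229949/919782 ≈ -9.4574e+6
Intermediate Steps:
S(o, D) = (-192 + o)/(D + o)
(73 + 147*(-340))/S((-13 - 1)**2, 562) - 279013/459891 = (73 + 147*(-340))/(((-192 + (-13 - 1)**2)/(562 + (-13 - 1)**2))) - 279013/459891 = (73 - 49980)/(((-192 + (-14)**2)/(562 + (-14)**2))) - 279013*1/459891 = -49907*(562 + 196)/(-192 + 196) - 279013/459891 = -49907/(4/758) - 279013/459891 = -49907/((1/758)*4) - 279013/459891 = -49907/2/379 - 279013/459891 = -49907*379/2 - 279013/459891 = -18914753/2 - 279013/459891 = -8698725229949/919782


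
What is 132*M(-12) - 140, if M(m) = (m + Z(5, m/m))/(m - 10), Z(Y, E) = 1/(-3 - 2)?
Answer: -334/5 ≈ -66.800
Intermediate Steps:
Z(Y, E) = -1/5 (Z(Y, E) = 1/(-5) = -1/5)
M(m) = (-1/5 + m)/(-10 + m) (M(m) = (m - 1/5)/(m - 10) = (-1/5 + m)/(-10 + m))
132*M(-12) - 140 = 132*((-1/5 - 12)/(-10 - 12)) - 140 = 132*(-61/5/(-22)) - 140 = 132*(-1/22*(-61/5)) - 140 = 132*(61/110) - 140 = 366/5 - 140 = -334/5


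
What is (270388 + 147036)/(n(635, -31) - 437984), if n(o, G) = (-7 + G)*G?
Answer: -208712/218403 ≈ -0.95563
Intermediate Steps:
n(o, G) = G*(-7 + G)
(270388 + 147036)/(n(635, -31) - 437984) = (270388 + 147036)/(-31*(-7 - 31) - 437984) = 417424/(-31*(-38) - 437984) = 417424/(1178 - 437984) = 417424/(-436806) = 417424*(-1/436806) = -208712/218403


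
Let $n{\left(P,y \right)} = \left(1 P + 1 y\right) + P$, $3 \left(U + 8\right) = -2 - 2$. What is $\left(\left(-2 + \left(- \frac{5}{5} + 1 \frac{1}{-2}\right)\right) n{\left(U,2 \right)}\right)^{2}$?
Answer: $\frac{30625}{9} \approx 3402.8$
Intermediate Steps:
$U = - \frac{28}{3}$ ($U = -8 + \frac{-2 - 2}{3} = -8 + \frac{1}{3} \left(-4\right) = -8 - \frac{4}{3} = - \frac{28}{3} \approx -9.3333$)
$n{\left(P,y \right)} = y + 2 P$ ($n{\left(P,y \right)} = \left(P + y\right) + P = y + 2 P$)
$\left(\left(-2 + \left(- \frac{5}{5} + 1 \frac{1}{-2}\right)\right) n{\left(U,2 \right)}\right)^{2} = \left(\left(-2 + \left(- \frac{5}{5} + 1 \frac{1}{-2}\right)\right) \left(2 + 2 \left(- \frac{28}{3}\right)\right)\right)^{2} = \left(\left(-2 + \left(\left(-5\right) \frac{1}{5} + 1 \left(- \frac{1}{2}\right)\right)\right) \left(2 - \frac{56}{3}\right)\right)^{2} = \left(\left(-2 - \frac{3}{2}\right) \left(- \frac{50}{3}\right)\right)^{2} = \left(\left(- \frac{7}{2}\right) \left(- \frac{50}{3}\right)\right)^{2} = \left(\frac{175}{3}\right)^{2} = \frac{30625}{9}$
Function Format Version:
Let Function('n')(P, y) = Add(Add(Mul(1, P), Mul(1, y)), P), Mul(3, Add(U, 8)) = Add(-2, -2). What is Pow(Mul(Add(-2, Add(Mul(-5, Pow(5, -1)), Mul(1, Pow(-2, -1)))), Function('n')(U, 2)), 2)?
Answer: Rational(30625, 9) ≈ 3402.8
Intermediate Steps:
U = Rational(-28, 3) (U = Add(-8, Mul(Rational(1, 3), Add(-2, -2))) = Add(-8, Mul(Rational(1, 3), -4)) = Add(-8, Rational(-4, 3)) = Rational(-28, 3) ≈ -9.3333)
Function('n')(P, y) = Add(y, Mul(2, P)) (Function('n')(P, y) = Add(Add(P, y), P) = Add(y, Mul(2, P)))
Pow(Mul(Add(-2, Add(Mul(-5, Pow(5, -1)), Mul(1, Pow(-2, -1)))), Function('n')(U, 2)), 2) = Pow(Mul(Add(-2, Add(Mul(-5, Pow(5, -1)), Mul(1, Pow(-2, -1)))), Add(2, Mul(2, Rational(-28, 3)))), 2) = Pow(Mul(Add(-2, Add(Mul(-5, Rational(1, 5)), Mul(1, Rational(-1, 2)))), Add(2, Rational(-56, 3))), 2) = Pow(Mul(Add(-2, Add(-1, Rational(-1, 2))), Rational(-50, 3)), 2) = Pow(Mul(Add(-2, Rational(-3, 2)), Rational(-50, 3)), 2) = Pow(Mul(Rational(-7, 2), Rational(-50, 3)), 2) = Pow(Rational(175, 3), 2) = Rational(30625, 9)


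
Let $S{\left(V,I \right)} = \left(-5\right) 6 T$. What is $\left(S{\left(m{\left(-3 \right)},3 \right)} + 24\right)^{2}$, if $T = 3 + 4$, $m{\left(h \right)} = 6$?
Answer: $34596$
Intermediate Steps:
$T = 7$
$S{\left(V,I \right)} = -210$ ($S{\left(V,I \right)} = \left(-5\right) 6 \cdot 7 = \left(-30\right) 7 = -210$)
$\left(S{\left(m{\left(-3 \right)},3 \right)} + 24\right)^{2} = \left(-210 + 24\right)^{2} = \left(-186\right)^{2} = 34596$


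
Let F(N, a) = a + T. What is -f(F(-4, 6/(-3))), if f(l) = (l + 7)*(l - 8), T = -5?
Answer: 0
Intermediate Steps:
F(N, a) = -5 + a (F(N, a) = a - 5 = -5 + a)
f(l) = (-8 + l)*(7 + l) (f(l) = (7 + l)*(-8 + l) = (-8 + l)*(7 + l))
-f(F(-4, 6/(-3))) = -(-56 + (-5 + 6/(-3))² - (-5 + 6/(-3))) = -(-56 + (-5 + 6*(-⅓))² - (-5 + 6*(-⅓))) = -(-56 + (-5 - 2)² - (-5 - 2)) = -(-56 + (-7)² - 1*(-7)) = -(-56 + 49 + 7) = -1*0 = 0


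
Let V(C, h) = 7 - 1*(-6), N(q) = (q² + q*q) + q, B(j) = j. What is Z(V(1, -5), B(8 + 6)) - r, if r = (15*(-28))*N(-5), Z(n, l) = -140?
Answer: 18760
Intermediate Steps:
N(q) = q + 2*q² (N(q) = (q² + q²) + q = 2*q² + q = q + 2*q²)
V(C, h) = 13 (V(C, h) = 7 + 6 = 13)
r = -18900 (r = (15*(-28))*(-5*(1 + 2*(-5))) = -(-2100)*(1 - 10) = -(-2100)*(-9) = -420*45 = -18900)
Z(V(1, -5), B(8 + 6)) - r = -140 - 1*(-18900) = -140 + 18900 = 18760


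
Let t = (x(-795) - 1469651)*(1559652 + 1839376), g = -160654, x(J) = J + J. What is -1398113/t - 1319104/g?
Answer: 3298280732149423847/401698406418515596 ≈ 8.2108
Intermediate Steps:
x(J) = 2*J
t = -5000789353748 (t = (2*(-795) - 1469651)*(1559652 + 1839376) = (-1590 - 1469651)*3399028 = -1471241*3399028 = -5000789353748)
-1398113/t - 1319104/g = -1398113/(-5000789353748) - 1319104/(-160654) = -1398113*(-1/5000789353748) - 1319104*(-1/160654) = 1398113/5000789353748 + 659552/80327 = 3298280732149423847/401698406418515596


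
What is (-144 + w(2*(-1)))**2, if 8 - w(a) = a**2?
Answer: 19600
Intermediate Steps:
w(a) = 8 - a**2
(-144 + w(2*(-1)))**2 = (-144 + (8 - (2*(-1))**2))**2 = (-144 + (8 - 1*(-2)**2))**2 = (-144 + (8 - 1*4))**2 = (-144 + (8 - 4))**2 = (-144 + 4)**2 = (-140)**2 = 19600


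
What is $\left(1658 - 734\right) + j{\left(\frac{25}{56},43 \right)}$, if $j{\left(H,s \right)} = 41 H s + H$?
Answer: $\frac{3423}{2} \approx 1711.5$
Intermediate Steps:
$j{\left(H,s \right)} = H + 41 H s$ ($j{\left(H,s \right)} = 41 H s + H = H + 41 H s$)
$\left(1658 - 734\right) + j{\left(\frac{25}{56},43 \right)} = \left(1658 - 734\right) + \frac{25}{56} \left(1 + 41 \cdot 43\right) = 924 + 25 \cdot \frac{1}{56} \left(1 + 1763\right) = 924 + \frac{25}{56} \cdot 1764 = 924 + \frac{1575}{2} = \frac{3423}{2}$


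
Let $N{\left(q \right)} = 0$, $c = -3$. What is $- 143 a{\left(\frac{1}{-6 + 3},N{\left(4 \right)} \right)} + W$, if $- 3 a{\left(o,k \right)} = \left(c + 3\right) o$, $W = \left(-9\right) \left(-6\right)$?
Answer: $54$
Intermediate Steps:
$W = 54$
$a{\left(o,k \right)} = 0$ ($a{\left(o,k \right)} = - \frac{\left(-3 + 3\right) o}{3} = - \frac{0 o}{3} = \left(- \frac{1}{3}\right) 0 = 0$)
$- 143 a{\left(\frac{1}{-6 + 3},N{\left(4 \right)} \right)} + W = \left(-143\right) 0 + 54 = 0 + 54 = 54$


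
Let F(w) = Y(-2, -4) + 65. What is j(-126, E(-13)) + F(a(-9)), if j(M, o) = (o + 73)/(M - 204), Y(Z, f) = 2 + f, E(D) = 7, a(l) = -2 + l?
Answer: 2071/33 ≈ 62.758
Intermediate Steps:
F(w) = 63 (F(w) = (2 - 4) + 65 = -2 + 65 = 63)
j(M, o) = (73 + o)/(-204 + M)
j(-126, E(-13)) + F(a(-9)) = (73 + 7)/(-204 - 126) + 63 = 80/(-330) + 63 = -1/330*80 + 63 = -8/33 + 63 = 2071/33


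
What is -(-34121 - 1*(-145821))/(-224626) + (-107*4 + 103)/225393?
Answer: 12551697325/25314564009 ≈ 0.49583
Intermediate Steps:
-(-34121 - 1*(-145821))/(-224626) + (-107*4 + 103)/225393 = -(-34121 + 145821)*(-1/224626) + (-428 + 103)*(1/225393) = -1*111700*(-1/224626) - 325*1/225393 = -111700*(-1/224626) - 325/225393 = 55850/112313 - 325/225393 = 12551697325/25314564009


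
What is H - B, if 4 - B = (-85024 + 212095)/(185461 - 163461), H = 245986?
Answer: 5411731071/22000 ≈ 2.4599e+5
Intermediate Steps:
B = -39071/22000 (B = 4 - (-85024 + 212095)/(185461 - 163461) = 4 - 127071/22000 = -39071/22000 ≈ -1.7760)
H - B = 245986 - 1*(-39071/22000) = 245986 + 39071/22000 = 5411731071/22000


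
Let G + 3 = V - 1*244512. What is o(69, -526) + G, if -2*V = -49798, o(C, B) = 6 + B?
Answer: -220136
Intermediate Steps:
V = 24899 (V = -½*(-49798) = 24899)
G = -219616 (G = -3 + (24899 - 1*244512) = -3 + (24899 - 244512) = -3 - 219613 = -219616)
o(69, -526) + G = (6 - 526) - 219616 = -520 - 219616 = -220136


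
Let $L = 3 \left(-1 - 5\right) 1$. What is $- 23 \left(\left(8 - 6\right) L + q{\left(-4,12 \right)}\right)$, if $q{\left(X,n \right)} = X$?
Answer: $920$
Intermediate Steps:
$L = -18$ ($L = 3 \left(\left(-6\right) 1\right) = 3 \left(-6\right) = -18$)
$- 23 \left(\left(8 - 6\right) L + q{\left(-4,12 \right)}\right) = - 23 \left(\left(8 - 6\right) \left(-18\right) - 4\right) = - 23 \left(2 \left(-18\right) - 4\right) = - 23 \left(-36 - 4\right) = \left(-23\right) \left(-40\right) = 920$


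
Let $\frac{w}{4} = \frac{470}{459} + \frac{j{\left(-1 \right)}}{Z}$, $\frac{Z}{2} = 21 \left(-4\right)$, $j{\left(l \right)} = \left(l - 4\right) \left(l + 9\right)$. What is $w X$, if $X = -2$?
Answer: $- \frac{32440}{3213} \approx -10.096$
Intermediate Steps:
$j{\left(l \right)} = \left(-4 + l\right) \left(9 + l\right)$
$Z = -168$ ($Z = 2 \cdot 21 \left(-4\right) = 2 \left(-84\right) = -168$)
$w = \frac{16220}{3213}$ ($w = 4 \left(\frac{470}{459} + \frac{-36 + \left(-1\right)^{2} + 5 \left(-1\right)}{-168}\right) = 4 \left(470 \cdot \frac{1}{459} + \left(-36 + 1 - 5\right) \left(- \frac{1}{168}\right)\right) = 4 \left(\frac{470}{459} - - \frac{5}{21}\right) = 4 \left(\frac{470}{459} + \frac{5}{21}\right) = 4 \cdot \frac{4055}{3213} = \frac{16220}{3213} \approx 5.0482$)
$w X = \frac{16220}{3213} \left(-2\right) = - \frac{32440}{3213}$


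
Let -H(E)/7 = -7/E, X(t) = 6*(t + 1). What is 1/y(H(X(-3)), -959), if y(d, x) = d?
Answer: -12/49 ≈ -0.24490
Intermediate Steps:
X(t) = 6 + 6*t (X(t) = 6*(1 + t) = 6 + 6*t)
H(E) = 49/E (H(E) = -(-49)/E = 49/E)
1/y(H(X(-3)), -959) = 1/(49/(6 + 6*(-3))) = 1/(49/(6 - 18)) = 1/(49/(-12)) = 1/(49*(-1/12)) = 1/(-49/12) = -12/49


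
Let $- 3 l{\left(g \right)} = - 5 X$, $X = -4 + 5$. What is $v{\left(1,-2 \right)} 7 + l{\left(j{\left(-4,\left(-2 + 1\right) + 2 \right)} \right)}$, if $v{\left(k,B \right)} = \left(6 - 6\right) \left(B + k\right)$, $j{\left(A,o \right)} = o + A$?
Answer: $\frac{5}{3} \approx 1.6667$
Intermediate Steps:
$j{\left(A,o \right)} = A + o$
$v{\left(k,B \right)} = 0$ ($v{\left(k,B \right)} = 0 \left(B + k\right) = 0$)
$X = 1$
$l{\left(g \right)} = \frac{5}{3}$ ($l{\left(g \right)} = - \frac{\left(-5\right) 1}{3} = \left(- \frac{1}{3}\right) \left(-5\right) = \frac{5}{3}$)
$v{\left(1,-2 \right)} 7 + l{\left(j{\left(-4,\left(-2 + 1\right) + 2 \right)} \right)} = 0 \cdot 7 + \frac{5}{3} = 0 + \frac{5}{3} = \frac{5}{3}$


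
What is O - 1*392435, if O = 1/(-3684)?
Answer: -1445730541/3684 ≈ -3.9244e+5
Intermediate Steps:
O = -1/3684 ≈ -0.00027144
O - 1*392435 = -1/3684 - 1*392435 = -1/3684 - 392435 = -1445730541/3684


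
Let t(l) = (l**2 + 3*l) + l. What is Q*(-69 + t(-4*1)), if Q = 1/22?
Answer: -69/22 ≈ -3.1364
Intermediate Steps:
t(l) = l**2 + 4*l
Q = 1/22 ≈ 0.045455
Q*(-69 + t(-4*1)) = (-69 + (-4*1)*(4 - 4*1))/22 = (-69 - 4*(4 - 4))/22 = (-69 - 4*0)/22 = (-69 + 0)/22 = (1/22)*(-69) = -69/22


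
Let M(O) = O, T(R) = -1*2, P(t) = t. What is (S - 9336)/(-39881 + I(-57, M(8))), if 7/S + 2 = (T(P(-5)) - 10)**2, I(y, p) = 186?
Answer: 265141/1127338 ≈ 0.23519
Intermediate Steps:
T(R) = -2
S = 7/142 (S = 7/(-2 + (-2 - 10)**2) = 7/(-2 + (-12)**2) = 7/(-2 + 144) = 7/142 ≈ 0.049296)
(S - 9336)/(-39881 + I(-57, M(8))) = (7/142 - 9336)/(-39881 + 186) = -1325705/142/(-39695) = -1325705/142*(-1/39695) = 265141/1127338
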